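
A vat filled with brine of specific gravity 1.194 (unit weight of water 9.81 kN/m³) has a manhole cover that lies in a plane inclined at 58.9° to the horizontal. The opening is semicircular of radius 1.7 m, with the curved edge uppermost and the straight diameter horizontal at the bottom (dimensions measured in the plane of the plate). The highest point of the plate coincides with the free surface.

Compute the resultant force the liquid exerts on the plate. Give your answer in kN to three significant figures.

γ = 1.194 × 9.81 = 11.71314 kN/m³.
Let θ = 58.9° be the plate's angle to the horizontal; measure y along the incline from where the plane meets the free surface. Vertical depth h = y·sinθ with sinθ = 0.856267.
The centroid lies 4r/(3π) = 0.721502 m above the diameter, so r − 4r/(3π) = 1.7 − 0.721502 = 0.978498 m below the topmost point, so y_c = 0.978498 m and h_c = 0.978498 × 0.856267 = 0.837856 m.
A = πr²/2 = π × 1.7²/2 = 4.5396 m².
Resultant F = γ·h_c·A = 11.71314 × 0.837856 × 4.5396 = 44.5513 kN.

F ≈ 44.6 kN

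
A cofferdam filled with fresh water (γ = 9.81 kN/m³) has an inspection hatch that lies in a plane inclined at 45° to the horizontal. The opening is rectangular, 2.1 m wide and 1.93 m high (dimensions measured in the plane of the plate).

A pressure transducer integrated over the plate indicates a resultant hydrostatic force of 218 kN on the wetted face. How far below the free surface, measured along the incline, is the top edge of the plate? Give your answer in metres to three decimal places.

y_top ≈ 6.789 m

γ = 9.81 kN/m³.
A = 2.1 × 1.93 = 4.053 m².
From F = γ·h_c·A, the centroid depth is h_c = 218/(9.81 × 4.053) = 5.48291 m.
Let θ = 45° be the plate's angle to the horizontal; measure y along the incline from where the plane meets the free surface. Vertical depth h = y·sinθ with sinθ = 0.707107.
Along the incline, y_c = h_c/sinθ = 5.48291/0.707107 = 7.754 m.
The centroid lies 1.93/2 = 0.965 m below the top edge, so the top edge sits at y_top = 7.754 − 0.965 = 6.789 m along the incline.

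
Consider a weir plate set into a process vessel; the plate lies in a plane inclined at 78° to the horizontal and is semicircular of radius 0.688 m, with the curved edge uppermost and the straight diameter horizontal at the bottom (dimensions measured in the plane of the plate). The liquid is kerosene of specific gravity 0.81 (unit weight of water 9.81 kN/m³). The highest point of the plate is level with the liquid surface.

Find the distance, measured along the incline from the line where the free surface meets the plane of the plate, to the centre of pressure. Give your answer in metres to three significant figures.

y_p = 0.480 m

γ = 0.81 × 9.81 = 7.9461 kN/m³.
Let θ = 78° be the plate's angle to the horizontal; measure y along the incline from where the plane meets the free surface. Vertical depth h = y·sinθ with sinθ = 0.978148.
The centroid lies 4r/(3π) = 0.291996 m above the diameter, so r − 4r/(3π) = 0.688 − 0.291996 = 0.396004 m below the topmost point, so y_c = 0.396004 m and h_c = 0.396004 × 0.978148 = 0.387351 m.
A = πr²/2 = π × 0.688²/2 = 0.743527 m².
Resultant F = γ·h_c·A = 7.9461 × 0.387351 × 0.743527 = 2.28852 kN.
I_c = (π/8 − 8/(9π))·r⁴ = 0.109757 × 0.688⁴ = 0.0245916 m⁴.
Centre of pressure: y_p = y_c + I_c/(y_c·A) = 0.396004 + 0.0245916/(0.396004 × 0.743527) = 0.396004 + 0.08352 = 0.479524 m along the plane.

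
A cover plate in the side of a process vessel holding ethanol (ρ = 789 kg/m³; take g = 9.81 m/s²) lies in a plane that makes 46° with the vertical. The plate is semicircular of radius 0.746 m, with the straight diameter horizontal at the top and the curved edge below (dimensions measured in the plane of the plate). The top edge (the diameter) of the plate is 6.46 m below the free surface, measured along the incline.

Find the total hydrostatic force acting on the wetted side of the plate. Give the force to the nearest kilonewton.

γ = ρg = 789 × 9.81 / 1000 = 7.74009 kN/m³.
The plate makes 46° with the vertical, i.e. θ = 90° − 46° = 44° to the horizontal. Measuring y along the incline from the free-surface line, vertical depth h = y·sinθ with sinθ = 0.694658.
The centroid of a semicircle lies 4r/(3π) = 0.316612 m from the diameter, here below the top edge, so y_c = 6.46 + 0.316612 = 6.77661 m and h_c = 6.77661 × 0.694658 = 4.70743 m.
A = πr²/2 = π × 0.746²/2 = 0.874173 m².
Resultant F = γ·h_c·A = 7.74009 × 4.70743 × 0.874173 = 31.8513 kN.

F ≈ 32 kN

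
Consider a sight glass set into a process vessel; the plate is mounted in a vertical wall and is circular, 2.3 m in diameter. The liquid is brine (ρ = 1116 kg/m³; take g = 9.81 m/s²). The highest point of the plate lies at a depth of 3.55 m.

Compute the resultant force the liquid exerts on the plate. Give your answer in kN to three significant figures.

F ≈ 214 kN

γ = ρg = 1116 × 9.81 / 1000 = 10.94796 kN/m³.
The centroid is at the centre, 1.15 m below the top of the plate, so the centroid depth is h_c = 3.55 + 1.15 = 4.7 m.
A = π(1.15)² = 4.15476 m².
Resultant F = γ·h_c·A = 10.94796 × 4.7 × 4.15476 = 213.785 kN.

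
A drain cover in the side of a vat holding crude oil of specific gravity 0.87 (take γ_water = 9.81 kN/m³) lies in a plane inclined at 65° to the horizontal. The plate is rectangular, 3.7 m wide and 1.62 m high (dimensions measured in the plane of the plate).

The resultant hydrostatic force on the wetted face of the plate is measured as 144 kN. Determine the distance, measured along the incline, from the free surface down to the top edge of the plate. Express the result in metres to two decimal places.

y_top ≈ 2.30 m

γ = 0.87 × 9.81 = 8.5347 kN/m³.
A = 3.7 × 1.62 = 5.994 m².
From F = γ·h_c·A, the centroid depth is h_c = 144/(8.5347 × 5.994) = 2.81486 m.
Let θ = 65° be the plate's angle to the horizontal; measure y along the incline from where the plane meets the free surface. Vertical depth h = y·sinθ with sinθ = 0.906308.
Along the incline, y_c = h_c/sinθ = 2.81486/0.906308 = 3.10585 m.
The centroid lies 1.62/2 = 0.81 m below the top edge, so the top edge sits at y_top = 3.10585 − 0.81 = 2.29585 m along the incline.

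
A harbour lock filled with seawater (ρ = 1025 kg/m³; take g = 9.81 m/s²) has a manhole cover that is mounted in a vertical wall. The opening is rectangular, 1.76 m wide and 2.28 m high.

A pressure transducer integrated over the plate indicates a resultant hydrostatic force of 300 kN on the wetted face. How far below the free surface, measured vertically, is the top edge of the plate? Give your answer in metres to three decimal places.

d_top ≈ 6.295 m

γ = ρg = 1025 × 9.81 / 1000 = 10.05525 kN/m³.
A = 1.76 × 2.28 = 4.0128 m².
From F = γ·h_c·A, the centroid depth is h_c = 300/(10.05525 × 4.0128) = 7.435 m.
The centroid lies 2.28/2 = 1.14 m below the top edge, so the top edge sits at h_top = 7.435 − 1.14 = 6.295 m below the surface.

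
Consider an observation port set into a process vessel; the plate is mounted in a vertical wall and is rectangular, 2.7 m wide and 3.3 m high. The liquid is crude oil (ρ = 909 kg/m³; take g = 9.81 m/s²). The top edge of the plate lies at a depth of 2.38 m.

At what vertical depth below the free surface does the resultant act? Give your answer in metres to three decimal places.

h_p = 4.255 m

γ = ρg = 909 × 9.81 / 1000 = 8.91729 kN/m³.
The centroid lies 3.3/2 = 1.65 m below the top edge, so the centroid depth is h_c = 2.38 + 1.65 = 4.03 m.
A = 2.7 × 3.3 = 8.91 m².
Resultant F = γ·h_c·A = 8.91729 × 4.03 × 8.91 = 320.196 kN.
I_c = b·h³/12 = 2.7 × 3.3³/12 = 8.08582 m⁴.
Centre of pressure: y_p = y_c + I_c/(y_c·A) = 4.03 + 8.08582/(4.03 × 8.91) = 4.03 + 0.225186 = 4.25519 m along the plane.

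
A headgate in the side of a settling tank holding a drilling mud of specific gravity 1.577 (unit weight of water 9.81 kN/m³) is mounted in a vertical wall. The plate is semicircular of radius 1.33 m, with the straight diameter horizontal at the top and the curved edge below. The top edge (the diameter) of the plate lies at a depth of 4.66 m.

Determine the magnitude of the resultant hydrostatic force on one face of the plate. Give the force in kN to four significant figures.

F ≈ 224.6 kN

γ = 1.577 × 9.81 = 15.47037 kN/m³.
The centroid of a semicircle lies 4r/(3π) = 0.56447 m from the diameter, here below the top edge, so the centroid depth is h_c = 4.66 + 0.56447 = 5.22447 m.
A = πr²/2 = π × 1.33²/2 = 2.77858 m².
Resultant F = γ·h_c·A = 15.47037 × 5.22447 × 2.77858 = 224.577 kN.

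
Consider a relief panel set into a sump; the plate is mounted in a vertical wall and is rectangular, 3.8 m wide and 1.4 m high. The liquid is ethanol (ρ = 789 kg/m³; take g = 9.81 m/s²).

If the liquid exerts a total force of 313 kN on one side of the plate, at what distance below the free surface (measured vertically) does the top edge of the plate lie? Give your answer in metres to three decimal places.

d_top ≈ 6.901 m

γ = ρg = 789 × 9.81 / 1000 = 7.74009 kN/m³.
A = 3.8 × 1.4 = 5.32 m².
From F = γ·h_c·A, the centroid depth is h_c = 313/(7.74009 × 5.32) = 7.60128 m.
The centroid lies 1.4/2 = 0.7 m below the top edge, so the top edge sits at h_top = 7.60128 − 0.7 = 6.90128 m below the surface.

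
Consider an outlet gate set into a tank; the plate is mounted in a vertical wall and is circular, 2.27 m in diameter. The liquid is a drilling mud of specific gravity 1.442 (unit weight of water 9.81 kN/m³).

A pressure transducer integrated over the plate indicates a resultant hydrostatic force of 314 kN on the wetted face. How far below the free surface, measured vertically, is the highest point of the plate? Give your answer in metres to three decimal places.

γ = 1.442 × 9.81 = 14.14602 kN/m³.
A = π(1.135)² = 4.04708 m².
From F = γ·h_c·A, the centroid depth is h_c = 314/(14.14602 × 4.04708) = 5.48471 m.
The centroid is at the centre, 1.135 m below the top of the plate, so the highest point sits at h_top = 5.48471 − 1.135 = 4.34971 m below the surface.

d_top ≈ 4.350 m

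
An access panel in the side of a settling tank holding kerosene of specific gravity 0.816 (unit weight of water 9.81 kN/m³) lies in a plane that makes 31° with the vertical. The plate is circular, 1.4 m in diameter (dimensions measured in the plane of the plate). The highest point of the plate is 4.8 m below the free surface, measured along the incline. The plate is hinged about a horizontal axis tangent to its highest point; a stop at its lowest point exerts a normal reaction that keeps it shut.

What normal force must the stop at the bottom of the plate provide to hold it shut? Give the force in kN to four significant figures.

γ = 0.816 × 9.81 = 8.00496 kN/m³.
The plate makes 31° with the vertical, i.e. θ = 90° − 31° = 59° to the horizontal. Measuring y along the incline from the free-surface line, vertical depth h = y·sinθ with sinθ = 0.857167.
The centroid is at the centre, 0.7 m below the top of the plate, so y_c = 4.8 + 0.7 = 5.5 m and h_c = 5.5 × 0.857167 = 4.71442 m.
A = π(0.7)² = 1.53938 m².
Resultant F = γ·h_c·A = 8.00496 × 4.71442 × 1.53938 = 58.0943 kN.
I_c = πr⁴/4 = π × 0.7⁴/4 = 0.188574 m⁴.
Centre of pressure: y_p = y_c + I_c/(y_c·A) = 5.5 + 0.188574/(5.5 × 1.53938) = 5.5 + 0.0222727 = 5.52227 m along the plane.
The resultant acts 0.7 + 0.0222727 = 0.722273 m (along the plate) below the hinge at the top edge, so the moment about the hinge is M = F × 0.722273 = 58.0943 × 0.722273 = 41.9599 kN·m.
A normal force at the bottom, 1.4 m from the hinge, must supply this moment: P = 41.9599/1.4 = 29.9714 kN.

P ≈ 29.97 kN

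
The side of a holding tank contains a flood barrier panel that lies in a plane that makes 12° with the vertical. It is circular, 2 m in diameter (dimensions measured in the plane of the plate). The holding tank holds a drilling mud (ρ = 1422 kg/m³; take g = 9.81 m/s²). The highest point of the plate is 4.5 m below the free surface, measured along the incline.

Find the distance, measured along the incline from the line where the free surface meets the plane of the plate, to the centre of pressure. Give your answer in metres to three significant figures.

y_p = 5.55 m

γ = ρg = 1422 × 9.81 / 1000 = 13.94982 kN/m³.
The plate makes 12° with the vertical, i.e. θ = 90° − 12° = 78° to the horizontal. Measuring y along the incline from the free-surface line, vertical depth h = y·sinθ with sinθ = 0.978148.
The centroid is at the centre, 1 m below the top of the plate, so y_c = 4.5 + 1 = 5.5 m and h_c = 5.5 × 0.978148 = 5.37981 m.
A = π(1)² = 3.14159 m².
Resultant F = γ·h_c·A = 13.94982 × 5.37981 × 3.14159 = 235.768 kN.
I_c = πr⁴/4 = π × 1⁴/4 = 0.785398 m⁴.
Centre of pressure: y_p = y_c + I_c/(y_c·A) = 5.5 + 0.785398/(5.5 × 3.14159) = 5.5 + 0.0454546 = 5.54545 m along the plane.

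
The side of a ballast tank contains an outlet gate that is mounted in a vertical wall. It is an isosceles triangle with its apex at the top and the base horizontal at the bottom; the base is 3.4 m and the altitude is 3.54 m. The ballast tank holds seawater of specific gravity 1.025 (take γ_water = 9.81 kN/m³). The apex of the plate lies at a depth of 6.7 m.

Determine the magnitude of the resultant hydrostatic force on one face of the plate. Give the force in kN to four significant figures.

F ≈ 548.2 kN

γ = 1.025 × 9.81 = 10.05525 kN/m³.
With the apex up, the centroid sits 2h/3 = 2 × 3.54/3 = 2.36 m below the apex, so the centroid depth is h_c = 6.7 + 2.36 = 9.06 m.
A = ½ × 3.4 × 3.54 = 6.018 m².
Resultant F = γ·h_c·A = 10.05525 × 9.06 × 6.018 = 548.243 kN.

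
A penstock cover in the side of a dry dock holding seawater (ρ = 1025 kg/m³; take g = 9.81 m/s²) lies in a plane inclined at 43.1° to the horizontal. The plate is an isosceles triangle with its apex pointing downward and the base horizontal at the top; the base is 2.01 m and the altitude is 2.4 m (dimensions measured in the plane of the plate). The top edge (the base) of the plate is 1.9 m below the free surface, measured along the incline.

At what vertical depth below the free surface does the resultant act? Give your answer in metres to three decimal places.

γ = ρg = 1025 × 9.81 / 1000 = 10.05525 kN/m³.
Let θ = 43.1° be the plate's angle to the horizontal; measure y along the incline from where the plane meets the free surface. Vertical depth h = y·sinθ with sinθ = 0.683274.
With the apex down, the centroid sits h/3 = 2.4/3 = 0.8 m below the base (the top edge), so y_c = 1.9 + 0.8 = 2.7 m and h_c = 2.7 × 0.683274 = 1.84484 m.
A = ½ × 2.01 × 2.4 = 2.412 m².
Resultant F = γ·h_c·A = 10.05525 × 1.84484 × 2.412 = 44.7434 kN.
I_c = b·h³/36 = 2.01 × 2.4³/36 = 0.77184 m⁴.
Centre of pressure: y_p = y_c + I_c/(y_c·A) = 2.7 + 0.77184/(2.7 × 2.412) = 2.7 + 0.118519 = 2.81852 m along the plane.
Vertically, h_p = y_p·sinθ = 2.81852 × 0.683274 = 1.92582 m.

h_p = 1.926 m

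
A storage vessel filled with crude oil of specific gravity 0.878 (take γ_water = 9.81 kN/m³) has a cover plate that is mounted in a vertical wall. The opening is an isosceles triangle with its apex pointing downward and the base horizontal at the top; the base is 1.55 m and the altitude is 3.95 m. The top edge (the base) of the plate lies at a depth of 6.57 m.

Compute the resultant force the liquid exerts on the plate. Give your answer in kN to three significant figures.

γ = 0.878 × 9.81 = 8.61318 kN/m³.
With the apex down, the centroid sits h/3 = 3.95/3 = 1.31667 m below the base (the top edge), so the centroid depth is h_c = 6.57 + 1.31667 = 7.88667 m.
A = ½ × 1.55 × 3.95 = 3.06125 m².
Resultant F = γ·h_c·A = 8.61318 × 7.88667 × 3.06125 = 207.949 kN.

F ≈ 208 kN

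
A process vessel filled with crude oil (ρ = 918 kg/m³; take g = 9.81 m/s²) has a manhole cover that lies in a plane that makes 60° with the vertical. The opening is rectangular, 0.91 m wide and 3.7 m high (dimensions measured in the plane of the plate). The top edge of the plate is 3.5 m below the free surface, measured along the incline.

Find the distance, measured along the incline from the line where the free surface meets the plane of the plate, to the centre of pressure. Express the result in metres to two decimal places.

γ = ρg = 918 × 9.81 / 1000 = 9.00558 kN/m³.
The plate makes 60° with the vertical, i.e. θ = 90° − 60° = 30° to the horizontal. Measuring y along the incline from the free-surface line, vertical depth h = y·sinθ with sinθ = 0.500000.
The centroid lies 3.7/2 = 1.85 m below the top edge, so y_c = 3.5 + 1.85 = 5.35 m and h_c = 5.35 × 0.500000 = 2.675 m.
A = 0.91 × 3.7 = 3.367 m².
Resultant F = γ·h_c·A = 9.00558 × 2.675 × 3.367 = 81.1108 kN.
I_c = b·h³/12 = 0.91 × 3.7³/12 = 3.84119 m⁴.
Centre of pressure: y_p = y_c + I_c/(y_c·A) = 5.35 + 3.84119/(5.35 × 3.367) = 5.35 + 0.21324 = 5.56324 m along the plane.

y_p = 5.56 m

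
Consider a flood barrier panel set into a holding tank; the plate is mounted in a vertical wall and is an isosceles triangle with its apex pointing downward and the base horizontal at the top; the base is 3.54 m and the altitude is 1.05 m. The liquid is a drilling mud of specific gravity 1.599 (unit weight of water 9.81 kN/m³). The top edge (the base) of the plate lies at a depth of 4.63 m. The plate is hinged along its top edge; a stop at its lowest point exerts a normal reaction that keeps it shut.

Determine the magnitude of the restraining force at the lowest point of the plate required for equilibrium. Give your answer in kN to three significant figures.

P ≈ 50.1 kN

γ = 1.599 × 9.81 = 15.68619 kN/m³.
With the apex down, the centroid sits h/3 = 1.05/3 = 0.35 m below the base (the top edge), so the centroid depth is h_c = 4.63 + 0.35 = 4.98 m.
A = ½ × 3.54 × 1.05 = 1.8585 m².
Resultant F = γ·h_c·A = 15.68619 × 4.98 × 1.8585 = 145.181 kN.
I_c = b·h³/36 = 3.54 × 1.05³/36 = 0.113833 m⁴.
Centre of pressure: y_p = y_c + I_c/(y_c·A) = 4.98 + 0.113833/(4.98 × 1.8585) = 4.98 + 0.0122992 = 4.9923 m along the plane.
The resultant acts 0.35 + 0.0122992 = 0.362299 m (along the plate) below the hinge at the top edge, so the moment about the hinge is M = F × 0.362299 = 145.181 × 0.362299 = 52.5989 kN·m.
A normal force at the bottom, 1.05 m from the hinge, must supply this moment: P = 52.5989/1.05 = 50.0942 kN.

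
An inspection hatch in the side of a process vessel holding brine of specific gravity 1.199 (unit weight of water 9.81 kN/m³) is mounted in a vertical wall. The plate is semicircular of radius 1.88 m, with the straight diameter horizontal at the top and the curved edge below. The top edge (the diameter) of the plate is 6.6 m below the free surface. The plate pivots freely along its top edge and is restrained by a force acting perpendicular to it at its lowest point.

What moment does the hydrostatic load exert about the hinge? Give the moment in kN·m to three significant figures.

γ = 1.199 × 9.81 = 11.76219 kN/m³.
The centroid of a semicircle lies 4r/(3π) = 0.797897 m from the diameter, here below the top edge, so the centroid depth is h_c = 6.6 + 0.797897 = 7.3979 m.
A = πr²/2 = π × 1.88²/2 = 5.55182 m².
Resultant F = γ·h_c·A = 11.76219 × 7.3979 × 5.55182 = 483.094 kN.
I_c = (π/8 − 8/(9π))·r⁴ = 0.109757 × 1.88⁴ = 1.37108 m⁴.
Centre of pressure: y_p = y_c + I_c/(y_c·A) = 7.3979 + 1.37108/(7.3979 × 5.55182) = 7.3979 + 0.0333825 = 7.43128 m along the plane.
The resultant acts 0.797897 + 0.0333825 = 0.831279 m (along the plate) below the hinge at the top edge, so the moment about the hinge is M = F × 0.831279 = 483.094 × 0.831279 = 401.586 kN·m.

M ≈ 402 kN·m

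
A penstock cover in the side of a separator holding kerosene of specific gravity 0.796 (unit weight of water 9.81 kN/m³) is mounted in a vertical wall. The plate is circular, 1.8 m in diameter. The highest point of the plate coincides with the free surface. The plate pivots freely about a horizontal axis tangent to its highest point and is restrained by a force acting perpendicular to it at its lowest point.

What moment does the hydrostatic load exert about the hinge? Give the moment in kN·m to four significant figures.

γ = 0.796 × 9.81 = 7.80876 kN/m³.
The centroid is at the centre, 0.9 m below the top of the plate, so the centroid depth is h_c = 0.9 m.
A = π(0.9)² = 2.54469 m².
Resultant F = γ·h_c·A = 7.80876 × 0.9 × 2.54469 = 17.8838 kN.
I_c = πr⁴/4 = π × 0.9⁴/4 = 0.5153 m⁴.
Centre of pressure: y_p = y_c + I_c/(y_c·A) = 0.9 + 0.5153/(0.9 × 2.54469) = 0.9 + 0.225 = 1.125 m along the plane.
The resultant acts 0.9 + 0.225 = 1.125 m (along the plate) below the hinge at the top edge, so the moment about the hinge is M = F × 1.125 = 17.8838 × 1.125 = 20.1193 kN·m.

M ≈ 20.12 kN·m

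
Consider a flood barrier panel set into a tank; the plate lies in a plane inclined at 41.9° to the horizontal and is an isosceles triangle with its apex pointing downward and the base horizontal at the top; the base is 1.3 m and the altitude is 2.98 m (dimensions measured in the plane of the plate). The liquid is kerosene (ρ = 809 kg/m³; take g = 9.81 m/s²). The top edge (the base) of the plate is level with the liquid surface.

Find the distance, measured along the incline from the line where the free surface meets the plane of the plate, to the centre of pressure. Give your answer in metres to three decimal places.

γ = ρg = 809 × 9.81 / 1000 = 7.93629 kN/m³.
Let θ = 41.9° be the plate's angle to the horizontal; measure y along the incline from where the plane meets the free surface. Vertical depth h = y·sinθ with sinθ = 0.667833.
With the apex down, the centroid sits h/3 = 2.98/3 = 0.993333 m below the base (the top edge), so y_c = 0.993333 m and h_c = 0.993333 × 0.667833 = 0.663381 m.
A = ½ × 1.3 × 2.98 = 1.937 m².
Resultant F = γ·h_c·A = 7.93629 × 0.663381 × 1.937 = 10.1979 kN.
I_c = b·h³/36 = 1.3 × 2.98³/36 = 0.95563 m⁴.
Centre of pressure: y_p = y_c + I_c/(y_c·A) = 0.993333 + 0.95563/(0.993333 × 1.937) = 0.993333 + 0.496667 = 1.49 m along the plane.

y_p = 1.490 m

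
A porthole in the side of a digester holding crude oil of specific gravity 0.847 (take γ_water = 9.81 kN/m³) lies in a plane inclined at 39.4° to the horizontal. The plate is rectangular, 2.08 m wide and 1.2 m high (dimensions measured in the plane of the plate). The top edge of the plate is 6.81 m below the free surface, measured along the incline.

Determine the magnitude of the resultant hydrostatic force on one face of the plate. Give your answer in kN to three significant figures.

γ = 0.847 × 9.81 = 8.30907 kN/m³.
Let θ = 39.4° be the plate's angle to the horizontal; measure y along the incline from where the plane meets the free surface. Vertical depth h = y·sinθ with sinθ = 0.634731.
The centroid lies 1.2/2 = 0.6 m below the top edge, so y_c = 6.81 + 0.6 = 7.41 m and h_c = 7.41 × 0.634731 = 4.70336 m.
A = 2.08 × 1.2 = 2.496 m².
Resultant F = γ·h_c·A = 8.30907 × 4.70336 × 2.496 = 97.545 kN.

F ≈ 97.5 kN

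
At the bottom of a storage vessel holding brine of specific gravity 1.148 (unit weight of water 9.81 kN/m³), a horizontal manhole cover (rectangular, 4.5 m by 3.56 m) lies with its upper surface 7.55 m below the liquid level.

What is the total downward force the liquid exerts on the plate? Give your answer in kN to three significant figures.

F ≈ 1360 kN

γ = 1.148 × 9.81 = 11.26188 kN/m³.
The plate is horizontal, so pressure is uniform at p = γ·h = 11.26188 × 7.55 = 85.0272 kN/m².
A = 4.5 × 3.56 = 16.02 m².
F = p·A = 85.0272 × 16.02 = 1362.14 kN.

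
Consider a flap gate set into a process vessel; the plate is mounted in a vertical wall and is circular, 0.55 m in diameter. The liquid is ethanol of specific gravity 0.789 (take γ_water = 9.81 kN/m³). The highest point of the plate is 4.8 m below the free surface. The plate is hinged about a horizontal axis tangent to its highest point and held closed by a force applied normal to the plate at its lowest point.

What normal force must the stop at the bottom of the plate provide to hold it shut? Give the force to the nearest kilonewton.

P ≈ 5 kN

γ = 0.789 × 9.81 = 7.74009 kN/m³.
The centroid is at the centre, 0.275 m below the top of the plate, so the centroid depth is h_c = 4.8 + 0.275 = 5.075 m.
A = π(0.275)² = 0.237583 m².
Resultant F = γ·h_c·A = 7.74009 × 5.075 × 0.237583 = 9.33249 kN.
I_c = πr⁴/4 = π × 0.275⁴/4 = 0.0044918 m⁴.
Centre of pressure: y_p = y_c + I_c/(y_c·A) = 5.075 + 0.0044918/(5.075 × 0.237583) = 5.075 + 0.00372537 = 5.07873 m along the plane.
The resultant acts 0.275 + 0.00372537 = 0.278725 m (along the plate) below the hinge at the top edge, so the moment about the hinge is M = F × 0.278725 = 9.33249 × 0.278725 = 2.6012 kN·m.
A normal force at the bottom, 0.55 m from the hinge, must supply this moment: P = 2.6012/0.55 = 4.72945 kN.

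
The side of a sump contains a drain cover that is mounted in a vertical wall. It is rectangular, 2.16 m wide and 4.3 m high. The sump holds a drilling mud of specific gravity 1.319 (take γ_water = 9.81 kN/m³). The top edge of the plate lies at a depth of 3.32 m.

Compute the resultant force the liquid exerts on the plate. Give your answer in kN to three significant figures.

F ≈ 657 kN

γ = 1.319 × 9.81 = 12.93939 kN/m³.
The centroid lies 4.3/2 = 2.15 m below the top edge, so the centroid depth is h_c = 3.32 + 2.15 = 5.47 m.
A = 2.16 × 4.3 = 9.288 m².
Resultant F = γ·h_c·A = 12.93939 × 5.47 × 9.288 = 657.39 kN.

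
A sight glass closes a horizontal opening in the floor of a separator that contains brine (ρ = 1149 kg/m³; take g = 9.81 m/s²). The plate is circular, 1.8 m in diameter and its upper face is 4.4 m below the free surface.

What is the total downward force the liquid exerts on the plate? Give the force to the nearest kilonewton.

F ≈ 126 kN

γ = ρg = 1149 × 9.81 / 1000 = 11.27169 kN/m³.
The plate is horizontal, so pressure is uniform at p = γ·h = 11.27169 × 4.4 = 49.5954 kN/m².
A = π(0.9)² = 2.54469 m².
F = p·A = 49.5954 × 2.54469 = 126.205 kN.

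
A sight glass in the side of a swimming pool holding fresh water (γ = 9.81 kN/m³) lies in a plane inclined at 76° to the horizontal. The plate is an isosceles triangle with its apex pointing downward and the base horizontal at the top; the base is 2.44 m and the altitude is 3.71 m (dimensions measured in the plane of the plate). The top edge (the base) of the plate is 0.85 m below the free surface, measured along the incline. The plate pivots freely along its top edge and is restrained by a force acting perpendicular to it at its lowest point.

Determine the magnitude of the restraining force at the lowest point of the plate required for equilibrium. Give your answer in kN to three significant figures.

P ≈ 38.8 kN

γ = 9.81 kN/m³.
Let θ = 76° be the plate's angle to the horizontal; measure y along the incline from where the plane meets the free surface. Vertical depth h = y·sinθ with sinθ = 0.970296.
With the apex down, the centroid sits h/3 = 3.71/3 = 1.23667 m below the base (the top edge), so y_c = 0.85 + 1.23667 = 2.08667 m and h_c = 2.08667 × 0.970296 = 2.02469 m.
A = ½ × 2.44 × 3.71 = 4.5262 m².
Resultant F = γ·h_c·A = 9.81 × 2.02469 × 4.5262 = 89.9003 kN.
I_c = b·h³/36 = 2.44 × 3.71³/36 = 3.46106 m⁴.
Centre of pressure: y_p = y_c + I_c/(y_c·A) = 2.08667 + 3.46106/(2.08667 × 4.5262) = 2.08667 + 0.366456 = 2.45313 m along the plane.
The resultant acts 1.23667 + 0.366456 = 1.60313 m (along the plate) below the hinge at the top edge, so the moment about the hinge is M = F × 1.60313 = 89.9003 × 1.60313 = 144.122 kN·m.
A normal force at the bottom, 3.71 m from the hinge, must supply this moment: P = 144.122/3.71 = 38.8469 kN.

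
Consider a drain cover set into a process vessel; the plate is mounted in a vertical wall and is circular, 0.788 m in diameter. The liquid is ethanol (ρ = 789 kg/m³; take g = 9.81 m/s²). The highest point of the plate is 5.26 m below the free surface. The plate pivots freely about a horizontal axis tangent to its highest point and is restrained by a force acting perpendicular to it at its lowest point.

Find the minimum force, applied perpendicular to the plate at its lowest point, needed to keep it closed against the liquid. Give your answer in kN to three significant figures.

γ = ρg = 789 × 9.81 / 1000 = 7.74009 kN/m³.
The centroid is at the centre, 0.394 m below the top of the plate, so the centroid depth is h_c = 5.26 + 0.394 = 5.654 m.
A = π(0.394)² = 0.487688 m².
Resultant F = γ·h_c·A = 7.74009 × 5.654 × 0.487688 = 21.3424 kN.
I_c = πr⁴/4 = π × 0.394⁴/4 = 0.0189267 m⁴.
Centre of pressure: y_p = y_c + I_c/(y_c·A) = 5.654 + 0.0189267/(5.654 × 0.487688) = 5.654 + 0.006864 = 5.66086 m along the plane.
The resultant acts 0.394 + 0.006864 = 0.400864 m (along the plate) below the hinge at the top edge, so the moment about the hinge is M = F × 0.400864 = 21.3424 × 0.400864 = 8.5554 kN·m.
A normal force at the bottom, 0.788 m from the hinge, must supply this moment: P = 8.5554/0.788 = 10.8571 kN.

P ≈ 10.9 kN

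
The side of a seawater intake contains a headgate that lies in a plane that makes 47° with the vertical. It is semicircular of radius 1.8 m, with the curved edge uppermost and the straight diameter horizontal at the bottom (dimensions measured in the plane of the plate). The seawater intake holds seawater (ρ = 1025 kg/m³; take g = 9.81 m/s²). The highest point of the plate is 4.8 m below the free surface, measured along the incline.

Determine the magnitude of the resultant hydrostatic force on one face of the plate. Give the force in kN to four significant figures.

F ≈ 203.7 kN

γ = ρg = 1025 × 9.81 / 1000 = 10.05525 kN/m³.
The plate makes 47° with the vertical, i.e. θ = 90° − 47° = 43° to the horizontal. Measuring y along the incline from the free-surface line, vertical depth h = y·sinθ with sinθ = 0.681998.
The centroid lies 4r/(3π) = 0.763944 m above the diameter, so r − 4r/(3π) = 1.8 − 0.763944 = 1.03606 m below the topmost point, so y_c = 4.8 + 1.03606 = 5.83606 m and h_c = 5.83606 × 0.681998 = 3.98018 m.
A = πr²/2 = π × 1.8²/2 = 5.08938 m².
Resultant F = γ·h_c·A = 10.05525 × 3.98018 × 5.08938 = 203.686 kN.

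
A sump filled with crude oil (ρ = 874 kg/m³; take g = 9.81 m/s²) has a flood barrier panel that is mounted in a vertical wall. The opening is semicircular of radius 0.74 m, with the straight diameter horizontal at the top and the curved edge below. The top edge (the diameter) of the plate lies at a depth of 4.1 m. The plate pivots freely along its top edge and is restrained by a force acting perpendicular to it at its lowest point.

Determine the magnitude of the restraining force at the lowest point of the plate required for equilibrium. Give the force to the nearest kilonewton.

γ = ρg = 874 × 9.81 / 1000 = 8.57394 kN/m³.
The centroid of a semicircle lies 4r/(3π) = 0.314066 m from the diameter, here below the top edge, so the centroid depth is h_c = 4.1 + 0.314066 = 4.41407 m.
A = πr²/2 = π × 0.74²/2 = 0.860168 m².
Resultant F = γ·h_c·A = 8.57394 × 4.41407 × 0.860168 = 32.5539 kN.
I_c = (π/8 − 8/(9π))·r⁴ = 0.109757 × 0.74⁴ = 0.0329124 m⁴.
Centre of pressure: y_p = y_c + I_c/(y_c·A) = 4.41407 + 0.0329124/(4.41407 × 0.860168) = 4.41407 + 0.00866836 = 4.42274 m along the plane.
The resultant acts 0.314066 + 0.00866836 = 0.322734 m (along the plate) below the hinge at the top edge, so the moment about the hinge is M = F × 0.322734 = 32.5539 × 0.322734 = 10.5063 kN·m.
A normal force at the bottom, 0.74 m from the hinge, must supply this moment: P = 10.5063/0.74 = 14.1977 kN.

P ≈ 14 kN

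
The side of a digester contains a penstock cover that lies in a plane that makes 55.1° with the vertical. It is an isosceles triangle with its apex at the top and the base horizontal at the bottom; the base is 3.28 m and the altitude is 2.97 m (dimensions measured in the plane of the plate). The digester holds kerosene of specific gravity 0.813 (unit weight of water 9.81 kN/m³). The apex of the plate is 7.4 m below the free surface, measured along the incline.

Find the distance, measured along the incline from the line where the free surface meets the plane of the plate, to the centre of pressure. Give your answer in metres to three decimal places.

γ = 0.813 × 9.81 = 7.97553 kN/m³.
The plate makes 55.1° with the vertical, i.e. θ = 90° − 55.1° = 34.9° to the horizontal. Measuring y along the incline from the free-surface line, vertical depth h = y·sinθ with sinθ = 0.572146.
With the apex up, the centroid sits 2h/3 = 2 × 2.97/3 = 1.98 m below the apex, so y_c = 7.4 + 1.98 = 9.38 m and h_c = 9.38 × 0.572146 = 5.36673 m.
A = ½ × 3.28 × 2.97 = 4.8708 m².
Resultant F = γ·h_c·A = 7.97553 × 5.36673 × 4.8708 = 208.482 kN.
I_c = b·h³/36 = 3.28 × 2.97³/36 = 2.38694 m⁴.
Centre of pressure: y_p = y_c + I_c/(y_c·A) = 9.38 + 2.38694/(9.38 × 4.8708) = 9.38 + 0.0522442 = 9.43224 m along the plane.

y_p = 9.432 m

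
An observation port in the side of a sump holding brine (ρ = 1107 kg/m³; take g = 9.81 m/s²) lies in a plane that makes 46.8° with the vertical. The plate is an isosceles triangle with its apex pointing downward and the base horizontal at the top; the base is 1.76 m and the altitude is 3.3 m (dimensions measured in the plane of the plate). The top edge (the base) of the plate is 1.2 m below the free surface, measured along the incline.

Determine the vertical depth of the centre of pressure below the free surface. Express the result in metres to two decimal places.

h_p = 1.75 m

γ = ρg = 1107 × 9.81 / 1000 = 10.85967 kN/m³.
The plate makes 46.8° with the vertical, i.e. θ = 90° − 46.8° = 43.2° to the horizontal. Measuring y along the incline from the free-surface line, vertical depth h = y·sinθ with sinθ = 0.684547.
With the apex down, the centroid sits h/3 = 3.3/3 = 1.1 m below the base (the top edge), so y_c = 1.2 + 1.1 = 2.3 m and h_c = 2.3 × 0.684547 = 1.57446 m.
A = ½ × 1.76 × 3.3 = 2.904 m².
Resultant F = γ·h_c·A = 10.85967 × 1.57446 × 2.904 = 49.6529 kN.
I_c = b·h³/36 = 1.76 × 3.3³/36 = 1.75692 m⁴.
Centre of pressure: y_p = y_c + I_c/(y_c·A) = 2.3 + 1.75692/(2.3 × 2.904) = 2.3 + 0.263043 = 2.56304 m along the plane.
Vertically, h_p = y_p·sinθ = 2.56304 × 0.684547 = 1.75452 m.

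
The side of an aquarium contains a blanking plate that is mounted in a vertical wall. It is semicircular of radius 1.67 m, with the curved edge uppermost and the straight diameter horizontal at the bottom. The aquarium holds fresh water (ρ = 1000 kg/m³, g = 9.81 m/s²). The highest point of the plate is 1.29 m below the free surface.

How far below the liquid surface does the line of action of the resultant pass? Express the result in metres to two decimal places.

γ = ρg = 1000 × 9.81 = 9810 N/m³ = 9.81 kN/m³.
The centroid lies 4r/(3π) = 0.70877 m above the diameter, so r − 4r/(3π) = 1.67 − 0.70877 = 0.96123 m below the topmost point, so the centroid depth is h_c = 1.29 + 0.96123 = 2.25123 m.
A = πr²/2 = π × 1.67²/2 = 4.38079 m².
Resultant F = γ·h_c·A = 9.81 × 2.25123 × 4.38079 = 96.7478 kN.
I_c = (π/8 − 8/(9π))·r⁴ = 0.109757 × 1.67⁴ = 0.853686 m⁴.
Centre of pressure: y_p = y_c + I_c/(y_c·A) = 2.25123 + 0.853686/(2.25123 × 4.38079) = 2.25123 + 0.0865617 = 2.33779 m along the plane.

h_p = 2.34 m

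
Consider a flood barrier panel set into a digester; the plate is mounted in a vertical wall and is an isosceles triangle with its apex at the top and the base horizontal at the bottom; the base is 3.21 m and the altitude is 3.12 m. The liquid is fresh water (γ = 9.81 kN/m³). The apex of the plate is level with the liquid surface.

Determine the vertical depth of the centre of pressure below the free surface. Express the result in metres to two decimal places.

h_p = 2.34 m

γ = 9.81 kN/m³.
With the apex up, the centroid sits 2h/3 = 2 × 3.12/3 = 2.08 m below the apex, so the centroid depth is h_c = 2.08 m.
A = ½ × 3.21 × 3.12 = 5.0076 m².
Resultant F = γ·h_c·A = 9.81 × 2.08 × 5.0076 = 102.179 kN.
I_c = b·h³/36 = 3.21 × 3.12³/36 = 2.70811 m⁴.
Centre of pressure: y_p = y_c + I_c/(y_c·A) = 2.08 + 2.70811/(2.08 × 5.0076) = 2.08 + 0.26 = 2.34 m along the plane.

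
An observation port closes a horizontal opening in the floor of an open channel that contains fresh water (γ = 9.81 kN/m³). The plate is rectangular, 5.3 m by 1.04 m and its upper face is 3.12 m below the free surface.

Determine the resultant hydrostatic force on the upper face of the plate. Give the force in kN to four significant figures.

F ≈ 168.7 kN

γ = 9.81 kN/m³.
The plate is horizontal, so pressure is uniform at p = γ·h = 9.81 × 3.12 = 30.6072 kN/m².
A = 5.3 × 1.04 = 5.512 m².
F = p·A = 30.6072 × 5.512 = 168.707 kN.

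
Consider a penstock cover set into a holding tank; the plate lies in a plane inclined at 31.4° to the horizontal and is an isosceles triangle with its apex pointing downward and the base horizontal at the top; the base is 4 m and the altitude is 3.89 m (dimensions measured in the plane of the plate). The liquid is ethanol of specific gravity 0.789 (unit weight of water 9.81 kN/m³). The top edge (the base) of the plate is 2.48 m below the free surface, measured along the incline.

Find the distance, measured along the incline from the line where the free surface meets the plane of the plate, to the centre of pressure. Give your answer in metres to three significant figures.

y_p = 4.00 m

γ = 0.789 × 9.81 = 7.74009 kN/m³.
Let θ = 31.4° be the plate's angle to the horizontal; measure y along the incline from where the plane meets the free surface. Vertical depth h = y·sinθ with sinθ = 0.521010.
With the apex down, the centroid sits h/3 = 3.89/3 = 1.29667 m below the base (the top edge), so y_c = 2.48 + 1.29667 = 3.77667 m and h_c = 3.77667 × 0.521010 = 1.96768 m.
A = ½ × 4 × 3.89 = 7.78 m².
Resultant F = γ·h_c·A = 7.74009 × 1.96768 × 7.78 = 118.49 kN.
I_c = b·h³/36 = 4 × 3.89³/36 = 6.54043 m⁴.
Centre of pressure: y_p = y_c + I_c/(y_c·A) = 3.77667 + 6.54043/(3.77667 × 7.78) = 3.77667 + 0.222596 = 3.99927 m along the plane.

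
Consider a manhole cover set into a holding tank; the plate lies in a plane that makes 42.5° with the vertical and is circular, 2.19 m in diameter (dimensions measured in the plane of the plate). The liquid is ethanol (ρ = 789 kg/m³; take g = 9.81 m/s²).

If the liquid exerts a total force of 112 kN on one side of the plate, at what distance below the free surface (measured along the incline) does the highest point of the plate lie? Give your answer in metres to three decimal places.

γ = ρg = 789 × 9.81 / 1000 = 7.74009 kN/m³.
A = π(1.095)² = 3.76685 m².
From F = γ·h_c·A, the centroid depth is h_c = 112/(7.74009 × 3.76685) = 3.84144 m.
The plate makes 42.5° with the vertical, i.e. θ = 90° − 42.5° = 47.5° to the horizontal. Measuring y along the incline from the free-surface line, vertical depth h = y·sinθ with sinθ = 0.737277.
Along the incline, y_c = h_c/sinθ = 3.84144/0.737277 = 5.21031 m.
The centroid is at the centre, 1.095 m below the top of the plate, so the highest point sits at y_top = 5.21031 − 1.095 = 4.11531 m along the incline.

y_top ≈ 4.115 m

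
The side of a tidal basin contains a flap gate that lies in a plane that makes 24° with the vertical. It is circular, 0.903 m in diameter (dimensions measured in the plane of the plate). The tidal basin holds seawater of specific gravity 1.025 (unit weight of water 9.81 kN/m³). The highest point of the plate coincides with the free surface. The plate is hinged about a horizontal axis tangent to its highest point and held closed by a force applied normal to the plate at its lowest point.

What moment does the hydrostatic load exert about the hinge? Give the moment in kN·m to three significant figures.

M ≈ 1.50 kN·m

γ = 1.025 × 9.81 = 10.05525 kN/m³.
The plate makes 24° with the vertical, i.e. θ = 90° − 24° = 66° to the horizontal. Measuring y along the incline from the free-surface line, vertical depth h = y·sinθ with sinθ = 0.913545.
The centroid is at the centre, 0.4515 m below the top of the plate, so y_c = 0.4515 m and h_c = 0.4515 × 0.913545 = 0.412466 m.
A = π(0.4515)² = 0.640421 m².
Resultant F = γ·h_c·A = 10.05525 × 0.412466 × 0.640421 = 2.65611 kN.
I_c = πr⁴/4 = π × 0.4515⁴/4 = 0.0326378 m⁴.
Centre of pressure: y_p = y_c + I_c/(y_c·A) = 0.4515 + 0.0326378/(0.4515 × 0.640421) = 0.4515 + 0.112875 = 0.564375 m along the plane.
The resultant acts 0.4515 + 0.112875 = 0.564375 m (along the plate) below the hinge at the top edge, so the moment about the hinge is M = F × 0.564375 = 2.65611 × 0.564375 = 1.49904 kN·m.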